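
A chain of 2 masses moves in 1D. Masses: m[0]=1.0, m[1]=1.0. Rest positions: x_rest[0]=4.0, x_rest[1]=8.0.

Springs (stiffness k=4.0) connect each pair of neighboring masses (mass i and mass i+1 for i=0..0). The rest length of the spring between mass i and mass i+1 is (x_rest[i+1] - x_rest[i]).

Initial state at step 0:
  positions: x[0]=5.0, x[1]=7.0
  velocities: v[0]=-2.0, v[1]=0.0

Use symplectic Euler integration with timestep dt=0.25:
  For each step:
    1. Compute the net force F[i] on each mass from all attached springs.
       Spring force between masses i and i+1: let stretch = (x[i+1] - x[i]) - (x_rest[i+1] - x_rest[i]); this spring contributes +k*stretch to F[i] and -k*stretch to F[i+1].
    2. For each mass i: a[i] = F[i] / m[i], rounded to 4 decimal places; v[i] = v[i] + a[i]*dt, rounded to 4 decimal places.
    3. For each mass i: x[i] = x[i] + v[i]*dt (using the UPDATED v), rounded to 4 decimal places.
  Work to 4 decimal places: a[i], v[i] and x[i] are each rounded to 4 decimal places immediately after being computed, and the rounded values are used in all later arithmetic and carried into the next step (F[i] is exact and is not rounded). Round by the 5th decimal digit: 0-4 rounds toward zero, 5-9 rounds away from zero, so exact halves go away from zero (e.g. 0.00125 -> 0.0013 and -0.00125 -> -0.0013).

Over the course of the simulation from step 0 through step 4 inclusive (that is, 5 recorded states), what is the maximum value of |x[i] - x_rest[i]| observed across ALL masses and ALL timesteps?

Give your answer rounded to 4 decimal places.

Answer: 2.1562

Derivation:
Step 0: x=[5.0000 7.0000] v=[-2.0000 0.0000]
Step 1: x=[4.0000 7.5000] v=[-4.0000 2.0000]
Step 2: x=[2.8750 8.1250] v=[-4.5000 2.5000]
Step 3: x=[2.0625 8.4375] v=[-3.2500 1.2500]
Step 4: x=[1.8438 8.1563] v=[-0.8750 -1.1250]
Max displacement = 2.1562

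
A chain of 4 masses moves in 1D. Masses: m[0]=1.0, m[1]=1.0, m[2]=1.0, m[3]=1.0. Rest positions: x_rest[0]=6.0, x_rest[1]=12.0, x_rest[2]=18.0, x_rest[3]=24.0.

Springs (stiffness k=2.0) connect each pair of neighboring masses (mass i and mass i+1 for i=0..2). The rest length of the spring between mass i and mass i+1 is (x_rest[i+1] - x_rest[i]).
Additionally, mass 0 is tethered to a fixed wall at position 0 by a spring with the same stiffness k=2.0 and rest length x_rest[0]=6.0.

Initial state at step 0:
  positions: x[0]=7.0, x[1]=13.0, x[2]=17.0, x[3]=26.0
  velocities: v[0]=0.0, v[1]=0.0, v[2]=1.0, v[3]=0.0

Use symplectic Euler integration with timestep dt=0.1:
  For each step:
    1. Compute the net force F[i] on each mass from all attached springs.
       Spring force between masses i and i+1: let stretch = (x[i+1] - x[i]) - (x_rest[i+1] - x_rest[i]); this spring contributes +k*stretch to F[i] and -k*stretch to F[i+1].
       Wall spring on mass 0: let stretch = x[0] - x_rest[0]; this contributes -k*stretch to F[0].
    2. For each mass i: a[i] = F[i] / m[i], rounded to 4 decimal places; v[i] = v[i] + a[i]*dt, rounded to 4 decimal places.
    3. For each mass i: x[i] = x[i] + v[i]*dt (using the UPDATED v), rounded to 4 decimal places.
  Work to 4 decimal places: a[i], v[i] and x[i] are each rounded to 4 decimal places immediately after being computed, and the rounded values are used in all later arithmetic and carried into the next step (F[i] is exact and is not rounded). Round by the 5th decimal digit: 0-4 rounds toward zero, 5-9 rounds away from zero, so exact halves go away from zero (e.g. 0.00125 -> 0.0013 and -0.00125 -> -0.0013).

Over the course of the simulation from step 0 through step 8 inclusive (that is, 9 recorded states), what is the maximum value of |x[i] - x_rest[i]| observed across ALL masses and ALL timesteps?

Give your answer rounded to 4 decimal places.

Answer: 2.0186

Derivation:
Step 0: x=[7.0000 13.0000 17.0000 26.0000] v=[0.0000 0.0000 1.0000 0.0000]
Step 1: x=[6.9800 12.9600 17.2000 25.9400] v=[-0.2000 -0.4000 2.0000 -0.6000]
Step 2: x=[6.9400 12.8852 17.4900 25.8252] v=[-0.4000 -0.7480 2.9000 -1.1480]
Step 3: x=[6.8801 12.7836 17.8546 25.6637] v=[-0.5990 -1.0161 3.6461 -1.6150]
Step 4: x=[6.8007 12.6653 18.2740 25.4660] v=[-0.7943 -1.1826 4.1937 -1.9768]
Step 5: x=[6.7026 12.5419 18.7250 25.2445] v=[-0.9815 -1.2338 4.5104 -2.2152]
Step 6: x=[6.5872 12.4254 19.1828 25.0126] v=[-1.1542 -1.1650 4.5777 -2.3191]
Step 7: x=[6.4568 12.3273 19.6220 24.7841] v=[-1.3040 -0.9812 4.3922 -2.2851]
Step 8: x=[6.3147 12.2577 20.0186 24.5724] v=[-1.4213 -0.6964 3.9657 -2.1175]
Max displacement = 2.0186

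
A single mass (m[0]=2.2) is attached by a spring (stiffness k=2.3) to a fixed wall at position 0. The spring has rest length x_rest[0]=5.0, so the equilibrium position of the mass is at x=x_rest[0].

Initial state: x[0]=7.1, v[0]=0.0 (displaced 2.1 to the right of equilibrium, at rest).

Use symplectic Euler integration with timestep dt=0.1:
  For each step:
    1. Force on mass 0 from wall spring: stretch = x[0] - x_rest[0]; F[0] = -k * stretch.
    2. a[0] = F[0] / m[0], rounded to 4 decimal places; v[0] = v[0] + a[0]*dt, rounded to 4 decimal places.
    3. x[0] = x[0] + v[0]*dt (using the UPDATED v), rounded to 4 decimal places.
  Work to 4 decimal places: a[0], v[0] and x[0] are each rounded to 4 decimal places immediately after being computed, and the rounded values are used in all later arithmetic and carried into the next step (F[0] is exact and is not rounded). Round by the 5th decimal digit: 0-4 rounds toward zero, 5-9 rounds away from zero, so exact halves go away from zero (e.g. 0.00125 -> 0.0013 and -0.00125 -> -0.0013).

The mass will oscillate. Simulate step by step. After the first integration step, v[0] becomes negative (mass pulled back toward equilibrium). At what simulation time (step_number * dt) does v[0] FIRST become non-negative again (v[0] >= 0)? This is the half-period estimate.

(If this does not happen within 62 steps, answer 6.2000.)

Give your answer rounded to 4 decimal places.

Step 0: x=[7.1000] v=[0.0000]
Step 1: x=[7.0780] v=[-0.2196]
Step 2: x=[7.0343] v=[-0.4369]
Step 3: x=[6.9693] v=[-0.6496]
Step 4: x=[6.8838] v=[-0.8555]
Step 5: x=[6.7786] v=[-1.0524]
Step 6: x=[6.6548] v=[-1.2383]
Step 7: x=[6.5137] v=[-1.4113]
Step 8: x=[6.3567] v=[-1.5696]
Step 9: x=[6.1856] v=[-1.7114]
Step 10: x=[6.0021] v=[-1.8354]
Step 11: x=[5.8081] v=[-1.9402]
Step 12: x=[5.6056] v=[-2.0247]
Step 13: x=[5.3968] v=[-2.0880]
Step 14: x=[5.1839] v=[-2.1295]
Step 15: x=[4.9690] v=[-2.1487]
Step 16: x=[4.7545] v=[-2.1455]
Step 17: x=[4.5425] v=[-2.1198]
Step 18: x=[4.3353] v=[-2.0720]
Step 19: x=[4.1351] v=[-2.0025]
Step 20: x=[3.9439] v=[-1.9121]
Step 21: x=[3.7637] v=[-1.8017]
Step 22: x=[3.5965] v=[-1.6725]
Step 23: x=[3.4439] v=[-1.5258]
Step 24: x=[3.3076] v=[-1.3631]
Step 25: x=[3.1890] v=[-1.1862]
Step 26: x=[3.0893] v=[-0.9969]
Step 27: x=[3.0096] v=[-0.7971]
Step 28: x=[2.9507] v=[-0.5890]
Step 29: x=[2.9132] v=[-0.3748]
Step 30: x=[2.8975] v=[-0.1566]
Step 31: x=[2.9038] v=[0.0632]
First v>=0 after going negative at step 31, time=3.1000

Answer: 3.1000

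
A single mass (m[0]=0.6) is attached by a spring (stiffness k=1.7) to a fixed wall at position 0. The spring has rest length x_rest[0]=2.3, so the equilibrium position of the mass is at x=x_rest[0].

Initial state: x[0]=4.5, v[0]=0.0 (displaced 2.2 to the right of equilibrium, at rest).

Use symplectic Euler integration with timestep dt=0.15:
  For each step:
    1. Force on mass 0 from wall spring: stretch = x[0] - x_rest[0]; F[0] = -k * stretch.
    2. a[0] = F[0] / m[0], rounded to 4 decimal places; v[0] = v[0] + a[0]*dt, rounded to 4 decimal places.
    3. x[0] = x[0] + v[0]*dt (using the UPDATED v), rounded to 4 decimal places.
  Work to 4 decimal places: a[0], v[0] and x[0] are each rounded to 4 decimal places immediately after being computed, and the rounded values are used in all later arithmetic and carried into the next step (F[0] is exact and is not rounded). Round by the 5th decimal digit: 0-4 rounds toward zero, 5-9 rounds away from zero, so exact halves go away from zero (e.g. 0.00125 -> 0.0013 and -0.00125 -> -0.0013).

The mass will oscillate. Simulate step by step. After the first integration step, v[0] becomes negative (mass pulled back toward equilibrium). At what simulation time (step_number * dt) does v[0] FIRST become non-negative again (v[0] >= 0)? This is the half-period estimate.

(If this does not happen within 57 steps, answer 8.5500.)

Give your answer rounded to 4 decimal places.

Answer: 1.9500

Derivation:
Step 0: x=[4.5000] v=[0.0000]
Step 1: x=[4.3598] v=[-0.9350]
Step 2: x=[4.0882] v=[-1.8104]
Step 3: x=[3.7026] v=[-2.5704]
Step 4: x=[3.2276] v=[-3.1665]
Step 5: x=[2.6935] v=[-3.5607]
Step 6: x=[2.1343] v=[-3.7279]
Step 7: x=[1.5857] v=[-3.6575]
Step 8: x=[1.0826] v=[-3.3539]
Step 9: x=[0.6571] v=[-2.8365]
Step 10: x=[0.3364] v=[-2.1383]
Step 11: x=[0.1408] v=[-1.3038]
Step 12: x=[0.0829] v=[-0.3861]
Step 13: x=[0.1663] v=[0.5562]
First v>=0 after going negative at step 13, time=1.9500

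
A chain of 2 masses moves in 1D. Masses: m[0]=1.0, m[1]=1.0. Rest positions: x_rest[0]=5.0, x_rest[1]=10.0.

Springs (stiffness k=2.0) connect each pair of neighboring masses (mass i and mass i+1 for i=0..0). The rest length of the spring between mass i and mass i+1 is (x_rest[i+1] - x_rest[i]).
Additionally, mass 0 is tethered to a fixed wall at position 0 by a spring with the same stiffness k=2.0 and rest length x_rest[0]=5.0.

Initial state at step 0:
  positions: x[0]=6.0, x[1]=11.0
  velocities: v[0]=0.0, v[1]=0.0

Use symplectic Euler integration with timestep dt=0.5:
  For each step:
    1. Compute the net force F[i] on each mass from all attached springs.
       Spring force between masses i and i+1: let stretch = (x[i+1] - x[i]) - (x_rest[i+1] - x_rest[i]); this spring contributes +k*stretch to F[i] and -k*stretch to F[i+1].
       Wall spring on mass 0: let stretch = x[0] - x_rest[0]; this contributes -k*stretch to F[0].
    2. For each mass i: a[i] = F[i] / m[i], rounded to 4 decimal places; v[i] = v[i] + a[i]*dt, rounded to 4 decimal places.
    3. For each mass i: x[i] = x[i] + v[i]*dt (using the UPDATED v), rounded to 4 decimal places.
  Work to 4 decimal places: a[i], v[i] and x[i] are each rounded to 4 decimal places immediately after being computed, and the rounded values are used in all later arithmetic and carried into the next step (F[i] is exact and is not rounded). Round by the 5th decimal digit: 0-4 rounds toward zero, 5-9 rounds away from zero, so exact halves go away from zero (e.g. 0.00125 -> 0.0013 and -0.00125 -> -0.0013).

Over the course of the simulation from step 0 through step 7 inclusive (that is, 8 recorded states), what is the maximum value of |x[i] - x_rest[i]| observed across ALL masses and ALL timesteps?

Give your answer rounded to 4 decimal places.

Answer: 1.1406

Derivation:
Step 0: x=[6.0000 11.0000] v=[0.0000 0.0000]
Step 1: x=[5.5000 11.0000] v=[-1.0000 0.0000]
Step 2: x=[5.0000 10.7500] v=[-1.0000 -0.5000]
Step 3: x=[4.8750 10.1250] v=[-0.2500 -1.2500]
Step 4: x=[4.9375 9.3750] v=[0.1250 -1.5000]
Step 5: x=[4.7500 8.9063] v=[-0.3750 -0.9375]
Step 6: x=[4.2657 8.8594] v=[-0.9687 -0.0938]
Step 7: x=[3.9454 9.0157] v=[-0.6407 0.3125]
Max displacement = 1.1406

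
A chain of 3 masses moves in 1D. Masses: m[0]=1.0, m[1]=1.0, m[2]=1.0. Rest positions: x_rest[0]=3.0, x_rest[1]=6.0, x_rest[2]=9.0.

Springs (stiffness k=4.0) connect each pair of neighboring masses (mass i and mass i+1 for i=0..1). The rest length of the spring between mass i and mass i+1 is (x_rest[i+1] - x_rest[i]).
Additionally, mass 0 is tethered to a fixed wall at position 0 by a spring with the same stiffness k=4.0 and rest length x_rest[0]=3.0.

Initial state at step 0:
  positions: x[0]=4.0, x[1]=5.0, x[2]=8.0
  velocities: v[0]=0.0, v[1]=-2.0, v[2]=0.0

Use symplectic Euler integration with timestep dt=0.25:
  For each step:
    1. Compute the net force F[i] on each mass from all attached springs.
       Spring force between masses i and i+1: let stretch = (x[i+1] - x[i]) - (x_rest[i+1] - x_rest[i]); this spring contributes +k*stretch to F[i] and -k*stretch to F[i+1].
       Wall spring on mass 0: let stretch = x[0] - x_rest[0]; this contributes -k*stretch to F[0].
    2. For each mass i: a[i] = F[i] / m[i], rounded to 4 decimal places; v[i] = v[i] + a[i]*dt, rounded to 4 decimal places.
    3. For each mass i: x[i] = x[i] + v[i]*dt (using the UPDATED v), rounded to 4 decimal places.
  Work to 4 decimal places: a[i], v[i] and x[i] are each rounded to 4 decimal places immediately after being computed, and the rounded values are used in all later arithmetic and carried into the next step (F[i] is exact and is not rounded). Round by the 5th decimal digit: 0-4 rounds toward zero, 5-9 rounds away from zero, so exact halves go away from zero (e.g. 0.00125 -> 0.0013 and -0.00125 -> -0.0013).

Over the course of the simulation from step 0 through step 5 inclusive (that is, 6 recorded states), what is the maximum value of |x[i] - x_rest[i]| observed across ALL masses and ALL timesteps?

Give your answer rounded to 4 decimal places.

Step 0: x=[4.0000 5.0000 8.0000] v=[0.0000 -2.0000 0.0000]
Step 1: x=[3.2500 5.0000 8.0000] v=[-3.0000 0.0000 0.0000]
Step 2: x=[2.1250 5.3125 8.0000] v=[-4.5000 1.2500 0.0000]
Step 3: x=[1.2656 5.5000 8.0781] v=[-3.4375 0.7500 0.3125]
Step 4: x=[1.1484 5.2734 8.2617] v=[-0.4687 -0.9063 0.7344]
Step 5: x=[1.7754 4.7627 8.4482] v=[2.5079 -2.0430 0.7461]
Max displacement = 1.8516

Answer: 1.8516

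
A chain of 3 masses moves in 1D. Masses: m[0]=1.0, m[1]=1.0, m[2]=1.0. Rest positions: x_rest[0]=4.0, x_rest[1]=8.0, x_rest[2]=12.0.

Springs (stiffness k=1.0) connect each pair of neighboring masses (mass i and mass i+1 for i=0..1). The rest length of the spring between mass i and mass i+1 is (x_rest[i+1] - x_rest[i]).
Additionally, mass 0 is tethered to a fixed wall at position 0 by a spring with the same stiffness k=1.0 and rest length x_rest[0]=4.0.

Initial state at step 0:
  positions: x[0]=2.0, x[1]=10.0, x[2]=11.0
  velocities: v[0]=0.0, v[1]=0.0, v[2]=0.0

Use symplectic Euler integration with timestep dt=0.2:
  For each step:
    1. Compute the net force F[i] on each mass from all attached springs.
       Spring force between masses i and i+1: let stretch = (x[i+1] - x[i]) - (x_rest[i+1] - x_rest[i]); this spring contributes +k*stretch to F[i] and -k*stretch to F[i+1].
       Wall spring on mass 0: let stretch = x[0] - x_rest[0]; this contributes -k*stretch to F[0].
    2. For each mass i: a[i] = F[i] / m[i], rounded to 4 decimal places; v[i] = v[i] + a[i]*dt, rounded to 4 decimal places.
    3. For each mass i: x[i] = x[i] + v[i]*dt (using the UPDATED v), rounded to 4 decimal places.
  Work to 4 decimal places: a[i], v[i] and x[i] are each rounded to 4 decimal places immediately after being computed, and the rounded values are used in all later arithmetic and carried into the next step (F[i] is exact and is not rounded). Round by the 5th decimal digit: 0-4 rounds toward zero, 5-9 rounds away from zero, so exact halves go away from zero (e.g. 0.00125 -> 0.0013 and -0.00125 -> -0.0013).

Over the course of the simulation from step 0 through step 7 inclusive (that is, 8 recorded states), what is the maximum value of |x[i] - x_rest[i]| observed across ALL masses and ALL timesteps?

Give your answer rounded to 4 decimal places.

Step 0: x=[2.0000 10.0000 11.0000] v=[0.0000 0.0000 0.0000]
Step 1: x=[2.2400 9.7200 11.1200] v=[1.2000 -1.4000 0.6000]
Step 2: x=[2.6896 9.1968 11.3440] v=[2.2480 -2.6160 1.1200]
Step 3: x=[3.2919 8.4992 11.6421] v=[3.0115 -3.4880 1.4906]
Step 4: x=[3.9708 7.7190 11.9745] v=[3.3946 -3.9009 1.6620]
Step 5: x=[4.6408 6.9591 12.2967] v=[3.3501 -3.7994 1.6109]
Step 6: x=[5.2179 6.3200 12.5654] v=[2.8856 -3.1955 1.3434]
Step 7: x=[5.6304 5.8866 12.7443] v=[2.0624 -2.1668 0.8943]
Max displacement = 2.1134

Answer: 2.1134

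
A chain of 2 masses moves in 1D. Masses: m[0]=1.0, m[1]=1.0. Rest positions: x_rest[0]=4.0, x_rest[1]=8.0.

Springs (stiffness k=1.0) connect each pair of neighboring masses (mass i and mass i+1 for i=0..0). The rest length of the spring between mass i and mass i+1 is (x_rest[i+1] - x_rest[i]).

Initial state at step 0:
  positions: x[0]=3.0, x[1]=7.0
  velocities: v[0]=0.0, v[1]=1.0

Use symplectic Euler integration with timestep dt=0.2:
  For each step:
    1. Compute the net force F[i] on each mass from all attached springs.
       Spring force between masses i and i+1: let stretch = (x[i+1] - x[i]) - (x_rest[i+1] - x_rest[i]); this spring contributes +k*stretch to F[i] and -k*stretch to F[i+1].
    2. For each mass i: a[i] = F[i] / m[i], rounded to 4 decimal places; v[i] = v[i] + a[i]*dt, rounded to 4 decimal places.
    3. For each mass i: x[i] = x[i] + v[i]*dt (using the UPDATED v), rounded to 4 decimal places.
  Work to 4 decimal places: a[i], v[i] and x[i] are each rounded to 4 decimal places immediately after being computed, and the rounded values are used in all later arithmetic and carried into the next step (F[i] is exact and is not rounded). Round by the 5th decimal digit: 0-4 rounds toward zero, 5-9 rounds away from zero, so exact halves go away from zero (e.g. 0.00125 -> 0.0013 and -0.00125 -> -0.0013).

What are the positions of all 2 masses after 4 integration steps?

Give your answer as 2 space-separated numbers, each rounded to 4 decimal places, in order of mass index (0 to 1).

Answer: 3.0762 7.7238

Derivation:
Step 0: x=[3.0000 7.0000] v=[0.0000 1.0000]
Step 1: x=[3.0000 7.2000] v=[0.0000 1.0000]
Step 2: x=[3.0080 7.3920] v=[0.0400 0.9600]
Step 3: x=[3.0314 7.5686] v=[0.1168 0.8832]
Step 4: x=[3.0762 7.7238] v=[0.2242 0.7758]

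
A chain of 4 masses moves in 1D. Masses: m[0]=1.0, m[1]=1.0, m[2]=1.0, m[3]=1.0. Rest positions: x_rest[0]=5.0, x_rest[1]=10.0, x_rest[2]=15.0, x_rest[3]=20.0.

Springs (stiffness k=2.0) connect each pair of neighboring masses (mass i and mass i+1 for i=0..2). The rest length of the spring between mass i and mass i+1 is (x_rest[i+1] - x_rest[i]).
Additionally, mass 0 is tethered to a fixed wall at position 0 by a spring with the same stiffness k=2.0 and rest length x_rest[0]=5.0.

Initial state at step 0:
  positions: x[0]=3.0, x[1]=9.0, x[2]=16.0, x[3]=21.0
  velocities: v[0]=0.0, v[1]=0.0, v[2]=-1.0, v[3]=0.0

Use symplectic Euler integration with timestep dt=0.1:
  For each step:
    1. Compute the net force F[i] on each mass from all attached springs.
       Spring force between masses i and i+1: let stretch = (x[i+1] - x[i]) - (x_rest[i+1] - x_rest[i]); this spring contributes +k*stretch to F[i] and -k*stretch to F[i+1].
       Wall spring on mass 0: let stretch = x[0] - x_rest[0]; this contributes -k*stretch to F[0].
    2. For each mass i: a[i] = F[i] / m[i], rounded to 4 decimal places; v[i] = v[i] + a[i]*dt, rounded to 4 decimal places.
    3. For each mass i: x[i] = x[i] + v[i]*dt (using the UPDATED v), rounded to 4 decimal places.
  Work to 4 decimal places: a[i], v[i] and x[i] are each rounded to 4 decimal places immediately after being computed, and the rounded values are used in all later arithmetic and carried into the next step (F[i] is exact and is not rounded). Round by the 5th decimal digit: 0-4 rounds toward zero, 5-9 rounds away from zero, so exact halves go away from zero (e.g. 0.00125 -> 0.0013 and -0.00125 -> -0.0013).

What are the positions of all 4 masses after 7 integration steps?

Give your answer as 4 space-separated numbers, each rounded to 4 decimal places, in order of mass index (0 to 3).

Answer: 4.4382 9.4196 14.6067 20.8127

Derivation:
Step 0: x=[3.0000 9.0000 16.0000 21.0000] v=[0.0000 0.0000 -1.0000 0.0000]
Step 1: x=[3.0600 9.0200 15.8600 21.0000] v=[0.6000 0.2000 -1.4000 0.0000]
Step 2: x=[3.1780 9.0576 15.6860 20.9972] v=[1.1800 0.3760 -1.7400 -0.0280]
Step 3: x=[3.3500 9.1102 15.4857 20.9882] v=[1.7203 0.5258 -2.0034 -0.0902]
Step 4: x=[3.5702 9.1751 15.2679 20.9691] v=[2.2023 0.6489 -2.1780 -0.1907]
Step 5: x=[3.8311 9.2498 15.0423 20.9360] v=[2.6092 0.7465 -2.2563 -0.3309]
Step 6: x=[4.1238 9.3319 14.8187 20.8850] v=[2.9267 0.8213 -2.2361 -0.5096]
Step 7: x=[4.4382 9.4196 14.6067 20.8127] v=[3.1436 0.8770 -2.1202 -0.7229]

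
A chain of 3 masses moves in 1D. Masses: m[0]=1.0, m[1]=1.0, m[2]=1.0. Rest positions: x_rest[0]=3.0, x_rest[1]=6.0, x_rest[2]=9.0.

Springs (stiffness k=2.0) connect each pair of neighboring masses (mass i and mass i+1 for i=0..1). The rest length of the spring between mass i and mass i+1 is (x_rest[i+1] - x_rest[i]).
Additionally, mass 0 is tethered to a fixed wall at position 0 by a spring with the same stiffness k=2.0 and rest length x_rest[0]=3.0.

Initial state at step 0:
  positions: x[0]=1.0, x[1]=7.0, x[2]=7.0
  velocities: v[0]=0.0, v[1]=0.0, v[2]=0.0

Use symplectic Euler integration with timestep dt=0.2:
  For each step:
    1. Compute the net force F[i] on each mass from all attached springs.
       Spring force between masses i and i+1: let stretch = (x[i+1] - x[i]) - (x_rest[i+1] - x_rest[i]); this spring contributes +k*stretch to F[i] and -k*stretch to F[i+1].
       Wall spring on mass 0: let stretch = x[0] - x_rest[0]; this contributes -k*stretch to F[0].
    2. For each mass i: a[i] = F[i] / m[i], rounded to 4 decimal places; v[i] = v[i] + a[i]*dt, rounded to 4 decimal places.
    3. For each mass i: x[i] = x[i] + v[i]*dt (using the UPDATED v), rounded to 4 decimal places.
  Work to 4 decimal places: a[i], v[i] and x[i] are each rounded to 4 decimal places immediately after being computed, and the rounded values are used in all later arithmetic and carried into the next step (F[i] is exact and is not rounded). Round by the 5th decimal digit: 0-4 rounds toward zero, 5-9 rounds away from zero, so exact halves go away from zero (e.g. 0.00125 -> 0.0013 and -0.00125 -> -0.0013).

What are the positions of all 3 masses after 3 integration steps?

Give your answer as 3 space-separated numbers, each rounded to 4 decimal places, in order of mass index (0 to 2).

Answer: 2.9146 4.7267 8.1668

Derivation:
Step 0: x=[1.0000 7.0000 7.0000] v=[0.0000 0.0000 0.0000]
Step 1: x=[1.4000 6.5200 7.2400] v=[2.0000 -2.4000 1.2000]
Step 2: x=[2.0976 5.6880 7.6624] v=[3.4880 -4.1600 2.1120]
Step 3: x=[2.9146 4.7267 8.1668] v=[4.0851 -4.8064 2.5222]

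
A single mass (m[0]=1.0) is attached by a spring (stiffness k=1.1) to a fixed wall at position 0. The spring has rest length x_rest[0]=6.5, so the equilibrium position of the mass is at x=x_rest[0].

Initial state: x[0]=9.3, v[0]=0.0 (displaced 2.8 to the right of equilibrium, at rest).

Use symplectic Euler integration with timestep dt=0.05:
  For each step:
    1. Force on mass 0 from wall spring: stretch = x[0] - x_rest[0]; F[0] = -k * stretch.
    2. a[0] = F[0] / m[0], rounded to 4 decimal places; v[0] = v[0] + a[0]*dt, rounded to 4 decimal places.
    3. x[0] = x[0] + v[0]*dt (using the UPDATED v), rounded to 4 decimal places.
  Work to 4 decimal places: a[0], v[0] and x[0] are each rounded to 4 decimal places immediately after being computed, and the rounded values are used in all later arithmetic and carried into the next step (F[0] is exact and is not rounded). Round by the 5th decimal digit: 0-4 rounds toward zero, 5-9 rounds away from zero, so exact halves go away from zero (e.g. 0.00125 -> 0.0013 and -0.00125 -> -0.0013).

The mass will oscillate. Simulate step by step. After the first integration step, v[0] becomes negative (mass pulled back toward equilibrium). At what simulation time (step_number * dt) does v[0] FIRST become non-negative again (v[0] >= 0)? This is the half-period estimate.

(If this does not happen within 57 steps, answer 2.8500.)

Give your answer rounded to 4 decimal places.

Step 0: x=[9.3000] v=[0.0000]
Step 1: x=[9.2923] v=[-0.1540]
Step 2: x=[9.2769] v=[-0.3076]
Step 3: x=[9.2539] v=[-0.4603]
Step 4: x=[9.2233] v=[-0.6118]
Step 5: x=[9.1852] v=[-0.7616]
Step 6: x=[9.1397] v=[-0.9093]
Step 7: x=[9.0870] v=[-1.0545]
Step 8: x=[9.0272] v=[-1.1968]
Step 9: x=[8.9604] v=[-1.3358]
Step 10: x=[8.8868] v=[-1.4711]
Step 11: x=[8.8067] v=[-1.6024]
Step 12: x=[8.7202] v=[-1.7293]
Step 13: x=[8.6276] v=[-1.8514]
Step 14: x=[8.5292] v=[-1.9684]
Step 15: x=[8.4252] v=[-2.0800]
Step 16: x=[8.3159] v=[-2.1859]
Step 17: x=[8.2016] v=[-2.2858]
Step 18: x=[8.0826] v=[-2.3794]
Step 19: x=[7.9593] v=[-2.4664]
Step 20: x=[7.8320] v=[-2.5467]
Step 21: x=[7.7010] v=[-2.6200]
Step 22: x=[7.5667] v=[-2.6861]
Step 23: x=[7.4295] v=[-2.7448]
Step 24: x=[7.2897] v=[-2.7959]
Step 25: x=[7.1477] v=[-2.8393]
Step 26: x=[7.0040] v=[-2.8749]
Step 27: x=[6.8589] v=[-2.9026]
Step 28: x=[6.7128] v=[-2.9223]
Step 29: x=[6.5661] v=[-2.9340]
Step 30: x=[6.4192] v=[-2.9376]
Step 31: x=[6.2725] v=[-2.9332]
Step 32: x=[6.1265] v=[-2.9207]
Step 33: x=[5.9815] v=[-2.9002]
Step 34: x=[5.8379] v=[-2.8717]
Step 35: x=[5.6961] v=[-2.8353]
Step 36: x=[5.5565] v=[-2.7911]
Step 37: x=[5.4195] v=[-2.7392]
Step 38: x=[5.2855] v=[-2.6798]
Step 39: x=[5.1549] v=[-2.6130]
Step 40: x=[5.0280] v=[-2.5390]
Step 41: x=[4.9051] v=[-2.4580]
Step 42: x=[4.7866] v=[-2.3703]
Step 43: x=[4.6728] v=[-2.2761]
Step 44: x=[4.5640] v=[-2.1756]
Step 45: x=[4.4605] v=[-2.0691]
Step 46: x=[4.3627] v=[-1.9569]
Step 47: x=[4.2707] v=[-1.8394]
Step 48: x=[4.1849] v=[-1.7168]
Step 49: x=[4.1054] v=[-1.5895]
Step 50: x=[4.0325] v=[-1.4578]
Step 51: x=[3.9664] v=[-1.3221]
Step 52: x=[3.9073] v=[-1.1828]
Step 53: x=[3.8553] v=[-1.0402]
Step 54: x=[3.8106] v=[-0.8947]
Step 55: x=[3.7733] v=[-0.7468]
Step 56: x=[3.7435] v=[-0.5968]
Step 57: x=[3.7212] v=[-0.4452]
v[0] did not become non-negative within 57 steps; using fallback time=2.8500

Answer: 2.8500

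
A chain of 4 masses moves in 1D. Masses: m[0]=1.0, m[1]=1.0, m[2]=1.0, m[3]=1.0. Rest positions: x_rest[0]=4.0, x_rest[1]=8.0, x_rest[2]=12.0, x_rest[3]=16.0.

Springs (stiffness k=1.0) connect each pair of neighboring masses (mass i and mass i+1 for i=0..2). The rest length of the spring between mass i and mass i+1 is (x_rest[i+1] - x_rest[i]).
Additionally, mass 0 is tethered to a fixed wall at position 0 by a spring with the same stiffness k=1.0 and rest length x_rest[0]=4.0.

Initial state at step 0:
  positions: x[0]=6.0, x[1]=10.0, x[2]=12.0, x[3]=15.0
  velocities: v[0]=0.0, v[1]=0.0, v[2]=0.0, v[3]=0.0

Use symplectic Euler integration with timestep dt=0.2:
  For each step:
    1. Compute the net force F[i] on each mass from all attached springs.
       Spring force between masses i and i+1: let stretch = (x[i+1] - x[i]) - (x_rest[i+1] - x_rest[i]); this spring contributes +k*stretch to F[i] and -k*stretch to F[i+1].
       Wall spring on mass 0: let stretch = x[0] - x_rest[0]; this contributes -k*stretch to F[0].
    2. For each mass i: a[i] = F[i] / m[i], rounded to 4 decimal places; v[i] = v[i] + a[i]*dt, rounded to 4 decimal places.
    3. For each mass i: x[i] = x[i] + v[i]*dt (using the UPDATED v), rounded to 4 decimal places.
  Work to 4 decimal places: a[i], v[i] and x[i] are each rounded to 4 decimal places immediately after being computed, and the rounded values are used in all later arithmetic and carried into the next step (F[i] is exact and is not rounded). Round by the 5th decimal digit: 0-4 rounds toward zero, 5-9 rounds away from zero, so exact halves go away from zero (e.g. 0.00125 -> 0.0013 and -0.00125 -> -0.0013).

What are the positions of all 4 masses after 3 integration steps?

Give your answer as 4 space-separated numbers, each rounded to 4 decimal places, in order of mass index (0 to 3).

Step 0: x=[6.0000 10.0000 12.0000 15.0000] v=[0.0000 0.0000 0.0000 0.0000]
Step 1: x=[5.9200 9.9200 12.0400 15.0400] v=[-0.4000 -0.4000 0.2000 0.2000]
Step 2: x=[5.7632 9.7648 12.1152 15.1200] v=[-0.7840 -0.7760 0.3760 0.4000]
Step 3: x=[5.5359 9.5436 12.2166 15.2398] v=[-1.1363 -1.1062 0.5069 0.5990]

Answer: 5.5359 9.5436 12.2166 15.2398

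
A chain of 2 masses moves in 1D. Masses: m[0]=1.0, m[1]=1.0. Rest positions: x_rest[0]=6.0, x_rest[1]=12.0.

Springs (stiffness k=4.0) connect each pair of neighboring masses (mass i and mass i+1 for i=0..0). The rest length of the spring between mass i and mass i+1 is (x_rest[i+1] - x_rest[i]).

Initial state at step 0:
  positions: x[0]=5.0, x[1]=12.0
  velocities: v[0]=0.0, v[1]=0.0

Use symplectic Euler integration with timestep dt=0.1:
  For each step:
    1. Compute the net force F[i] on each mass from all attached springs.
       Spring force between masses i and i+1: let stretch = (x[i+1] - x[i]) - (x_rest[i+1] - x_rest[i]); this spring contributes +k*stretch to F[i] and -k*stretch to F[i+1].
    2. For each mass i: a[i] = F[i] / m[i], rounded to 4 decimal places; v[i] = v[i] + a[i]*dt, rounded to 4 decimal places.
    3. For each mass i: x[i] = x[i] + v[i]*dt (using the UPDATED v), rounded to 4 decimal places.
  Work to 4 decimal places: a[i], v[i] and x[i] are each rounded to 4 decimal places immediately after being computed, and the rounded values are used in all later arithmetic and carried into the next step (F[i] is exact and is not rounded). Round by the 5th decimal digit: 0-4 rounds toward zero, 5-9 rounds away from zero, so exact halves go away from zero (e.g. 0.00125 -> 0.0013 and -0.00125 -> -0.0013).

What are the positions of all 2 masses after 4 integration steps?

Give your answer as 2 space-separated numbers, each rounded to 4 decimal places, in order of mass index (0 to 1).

Step 0: x=[5.0000 12.0000] v=[0.0000 0.0000]
Step 1: x=[5.0400 11.9600] v=[0.4000 -0.4000]
Step 2: x=[5.1168 11.8832] v=[0.7680 -0.7680]
Step 3: x=[5.2243 11.7757] v=[1.0746 -1.0746]
Step 4: x=[5.3538 11.6462] v=[1.2952 -1.2952]

Answer: 5.3538 11.6462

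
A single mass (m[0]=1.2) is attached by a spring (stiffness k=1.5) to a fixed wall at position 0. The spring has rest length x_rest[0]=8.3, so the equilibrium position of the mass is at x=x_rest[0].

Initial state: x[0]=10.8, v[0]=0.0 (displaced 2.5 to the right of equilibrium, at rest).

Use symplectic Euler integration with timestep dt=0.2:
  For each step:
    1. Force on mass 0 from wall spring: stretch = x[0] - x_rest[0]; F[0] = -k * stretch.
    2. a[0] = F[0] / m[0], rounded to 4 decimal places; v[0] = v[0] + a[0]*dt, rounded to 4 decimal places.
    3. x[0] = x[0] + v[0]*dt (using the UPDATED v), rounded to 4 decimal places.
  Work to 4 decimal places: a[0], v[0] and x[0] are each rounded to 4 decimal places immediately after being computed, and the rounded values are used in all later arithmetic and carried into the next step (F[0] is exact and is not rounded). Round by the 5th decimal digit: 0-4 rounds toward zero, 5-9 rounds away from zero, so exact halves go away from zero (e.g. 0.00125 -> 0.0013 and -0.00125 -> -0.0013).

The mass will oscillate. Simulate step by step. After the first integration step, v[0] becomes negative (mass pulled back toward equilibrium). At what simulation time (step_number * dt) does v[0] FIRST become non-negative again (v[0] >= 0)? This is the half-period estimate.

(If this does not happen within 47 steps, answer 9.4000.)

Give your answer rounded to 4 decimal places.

Answer: 3.0000

Derivation:
Step 0: x=[10.8000] v=[0.0000]
Step 1: x=[10.6750] v=[-0.6250]
Step 2: x=[10.4312] v=[-1.2188]
Step 3: x=[10.0809] v=[-1.7516]
Step 4: x=[9.6415] v=[-2.1968]
Step 5: x=[9.1351] v=[-2.5322]
Step 6: x=[8.5869] v=[-2.7410]
Step 7: x=[8.0244] v=[-2.8127]
Step 8: x=[7.4756] v=[-2.7438]
Step 9: x=[6.9681] v=[-2.5377]
Step 10: x=[6.5272] v=[-2.2047]
Step 11: x=[6.1749] v=[-1.7615]
Step 12: x=[5.9289] v=[-1.2302]
Step 13: x=[5.8014] v=[-0.6374]
Step 14: x=[5.7989] v=[-0.0127]
Step 15: x=[5.9214] v=[0.6126]
First v>=0 after going negative at step 15, time=3.0000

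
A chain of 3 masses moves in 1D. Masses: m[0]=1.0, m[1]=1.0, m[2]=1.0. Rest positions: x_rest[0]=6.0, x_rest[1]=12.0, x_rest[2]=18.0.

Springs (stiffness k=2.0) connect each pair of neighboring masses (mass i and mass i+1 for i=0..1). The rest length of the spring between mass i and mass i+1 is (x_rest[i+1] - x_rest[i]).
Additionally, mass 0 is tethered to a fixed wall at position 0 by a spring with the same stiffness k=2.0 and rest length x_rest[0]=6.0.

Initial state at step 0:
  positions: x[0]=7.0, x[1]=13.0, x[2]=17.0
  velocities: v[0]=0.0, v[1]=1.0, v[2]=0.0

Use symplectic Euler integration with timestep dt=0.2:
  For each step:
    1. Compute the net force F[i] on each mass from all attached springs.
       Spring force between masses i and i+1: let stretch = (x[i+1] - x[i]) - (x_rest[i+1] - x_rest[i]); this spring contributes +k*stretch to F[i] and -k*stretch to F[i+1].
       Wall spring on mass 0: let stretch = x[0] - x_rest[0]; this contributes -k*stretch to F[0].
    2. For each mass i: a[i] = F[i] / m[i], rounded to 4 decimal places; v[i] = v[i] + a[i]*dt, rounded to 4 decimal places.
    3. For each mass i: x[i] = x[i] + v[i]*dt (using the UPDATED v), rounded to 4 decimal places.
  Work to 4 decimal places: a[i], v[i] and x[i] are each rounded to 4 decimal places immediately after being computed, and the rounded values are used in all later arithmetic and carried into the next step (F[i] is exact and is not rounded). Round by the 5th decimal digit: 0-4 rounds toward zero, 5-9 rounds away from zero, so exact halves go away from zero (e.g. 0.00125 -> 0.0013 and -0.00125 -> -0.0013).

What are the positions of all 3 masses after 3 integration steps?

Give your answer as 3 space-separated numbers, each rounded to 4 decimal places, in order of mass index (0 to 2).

Step 0: x=[7.0000 13.0000 17.0000] v=[0.0000 1.0000 0.0000]
Step 1: x=[6.9200 13.0400 17.1600] v=[-0.4000 0.2000 0.8000]
Step 2: x=[6.7760 12.9200 17.4704] v=[-0.7200 -0.6000 1.5520]
Step 3: x=[6.5814 12.6725 17.8968] v=[-0.9728 -1.2374 2.1318]

Answer: 6.5814 12.6725 17.8968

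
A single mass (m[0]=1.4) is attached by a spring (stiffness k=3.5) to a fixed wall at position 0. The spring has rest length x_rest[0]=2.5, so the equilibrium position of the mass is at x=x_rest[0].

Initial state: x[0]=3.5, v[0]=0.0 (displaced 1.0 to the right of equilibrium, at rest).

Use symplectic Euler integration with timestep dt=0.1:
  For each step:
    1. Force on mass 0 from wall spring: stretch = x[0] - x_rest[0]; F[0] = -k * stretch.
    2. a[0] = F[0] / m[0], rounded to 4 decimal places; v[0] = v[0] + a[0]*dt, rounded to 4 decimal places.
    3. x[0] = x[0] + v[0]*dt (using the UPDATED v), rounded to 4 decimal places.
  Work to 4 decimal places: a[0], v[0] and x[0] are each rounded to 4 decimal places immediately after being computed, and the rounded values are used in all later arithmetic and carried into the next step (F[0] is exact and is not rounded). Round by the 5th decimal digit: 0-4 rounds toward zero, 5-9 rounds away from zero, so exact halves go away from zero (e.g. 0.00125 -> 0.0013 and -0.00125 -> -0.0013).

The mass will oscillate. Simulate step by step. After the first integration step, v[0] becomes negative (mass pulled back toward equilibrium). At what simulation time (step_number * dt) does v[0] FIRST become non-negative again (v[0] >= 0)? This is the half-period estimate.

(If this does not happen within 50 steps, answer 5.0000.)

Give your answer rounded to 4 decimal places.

Answer: 2.0000

Derivation:
Step 0: x=[3.5000] v=[0.0000]
Step 1: x=[3.4750] v=[-0.2500]
Step 2: x=[3.4256] v=[-0.4938]
Step 3: x=[3.3531] v=[-0.7252]
Step 4: x=[3.2593] v=[-0.9385]
Step 5: x=[3.1465] v=[-1.1283]
Step 6: x=[3.0175] v=[-1.2899]
Step 7: x=[2.8756] v=[-1.4193]
Step 8: x=[2.7243] v=[-1.5132]
Step 9: x=[2.5674] v=[-1.5693]
Step 10: x=[2.4088] v=[-1.5862]
Step 11: x=[2.2525] v=[-1.5634]
Step 12: x=[2.1024] v=[-1.5015]
Step 13: x=[1.9622] v=[-1.4021]
Step 14: x=[1.8354] v=[-1.2677]
Step 15: x=[1.7252] v=[-1.1016]
Step 16: x=[1.6344] v=[-0.9079]
Step 17: x=[1.5653] v=[-0.6915]
Step 18: x=[1.5195] v=[-0.4578]
Step 19: x=[1.4982] v=[-0.2127]
Step 20: x=[1.5020] v=[0.0378]
First v>=0 after going negative at step 20, time=2.0000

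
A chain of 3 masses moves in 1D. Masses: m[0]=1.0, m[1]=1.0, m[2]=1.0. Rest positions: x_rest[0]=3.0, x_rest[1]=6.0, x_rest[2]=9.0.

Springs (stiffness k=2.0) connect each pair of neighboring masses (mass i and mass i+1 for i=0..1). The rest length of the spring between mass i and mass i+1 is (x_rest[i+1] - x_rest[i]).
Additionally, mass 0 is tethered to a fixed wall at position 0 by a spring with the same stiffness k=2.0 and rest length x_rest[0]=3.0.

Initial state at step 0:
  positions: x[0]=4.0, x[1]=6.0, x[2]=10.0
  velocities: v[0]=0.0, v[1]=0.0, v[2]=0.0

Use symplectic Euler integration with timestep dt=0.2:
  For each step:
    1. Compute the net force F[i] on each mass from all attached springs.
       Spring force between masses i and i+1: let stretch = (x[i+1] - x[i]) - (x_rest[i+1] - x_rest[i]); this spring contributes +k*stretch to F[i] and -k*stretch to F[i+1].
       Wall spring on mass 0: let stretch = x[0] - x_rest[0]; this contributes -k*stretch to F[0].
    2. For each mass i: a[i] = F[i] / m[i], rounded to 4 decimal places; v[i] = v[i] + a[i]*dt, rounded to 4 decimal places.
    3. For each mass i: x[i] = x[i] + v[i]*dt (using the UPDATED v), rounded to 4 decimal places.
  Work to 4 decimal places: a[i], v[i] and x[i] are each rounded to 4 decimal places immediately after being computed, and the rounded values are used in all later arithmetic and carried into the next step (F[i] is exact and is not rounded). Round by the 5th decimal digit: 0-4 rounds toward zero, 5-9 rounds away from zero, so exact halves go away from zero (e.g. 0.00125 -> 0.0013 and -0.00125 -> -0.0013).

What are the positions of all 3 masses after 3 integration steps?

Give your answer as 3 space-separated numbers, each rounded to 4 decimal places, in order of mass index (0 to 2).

Step 0: x=[4.0000 6.0000 10.0000] v=[0.0000 0.0000 0.0000]
Step 1: x=[3.8400 6.1600 9.9200] v=[-0.8000 0.8000 -0.4000]
Step 2: x=[3.5584 6.4352 9.7792] v=[-1.4080 1.3760 -0.7040]
Step 3: x=[3.2223 6.7478 9.6109] v=[-1.6806 1.5629 -0.8416]

Answer: 3.2223 6.7478 9.6109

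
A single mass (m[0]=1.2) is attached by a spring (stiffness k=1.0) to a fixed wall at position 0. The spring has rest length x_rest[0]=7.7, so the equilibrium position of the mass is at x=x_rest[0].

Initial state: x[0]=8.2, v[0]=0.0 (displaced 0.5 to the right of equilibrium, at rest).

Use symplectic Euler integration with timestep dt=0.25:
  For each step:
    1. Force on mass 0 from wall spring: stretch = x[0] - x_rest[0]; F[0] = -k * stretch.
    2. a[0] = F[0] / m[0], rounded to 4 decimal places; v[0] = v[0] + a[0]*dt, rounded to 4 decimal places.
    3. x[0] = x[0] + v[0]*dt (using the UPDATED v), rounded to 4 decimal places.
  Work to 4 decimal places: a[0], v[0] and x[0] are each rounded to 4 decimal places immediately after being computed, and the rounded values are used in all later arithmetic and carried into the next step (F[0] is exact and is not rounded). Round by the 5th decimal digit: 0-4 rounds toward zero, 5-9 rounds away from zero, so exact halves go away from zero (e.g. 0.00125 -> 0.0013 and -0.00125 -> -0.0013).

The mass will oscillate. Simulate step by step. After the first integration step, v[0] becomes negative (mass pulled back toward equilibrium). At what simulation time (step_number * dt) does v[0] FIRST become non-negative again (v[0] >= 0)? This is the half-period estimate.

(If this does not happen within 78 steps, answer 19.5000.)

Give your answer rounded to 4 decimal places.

Step 0: x=[8.2000] v=[0.0000]
Step 1: x=[8.1740] v=[-0.1042]
Step 2: x=[8.1233] v=[-0.2030]
Step 3: x=[8.0505] v=[-0.2912]
Step 4: x=[7.9595] v=[-0.3642]
Step 5: x=[7.8549] v=[-0.4183]
Step 6: x=[7.7423] v=[-0.4506]
Step 7: x=[7.6275] v=[-0.4594]
Step 8: x=[7.5164] v=[-0.4443]
Step 9: x=[7.4149] v=[-0.4061]
Step 10: x=[7.3282] v=[-0.3467]
Step 11: x=[7.2609] v=[-0.2693]
Step 12: x=[7.2165] v=[-0.1778]
Step 13: x=[7.1972] v=[-0.0771]
Step 14: x=[7.2041] v=[0.0277]
First v>=0 after going negative at step 14, time=3.5000

Answer: 3.5000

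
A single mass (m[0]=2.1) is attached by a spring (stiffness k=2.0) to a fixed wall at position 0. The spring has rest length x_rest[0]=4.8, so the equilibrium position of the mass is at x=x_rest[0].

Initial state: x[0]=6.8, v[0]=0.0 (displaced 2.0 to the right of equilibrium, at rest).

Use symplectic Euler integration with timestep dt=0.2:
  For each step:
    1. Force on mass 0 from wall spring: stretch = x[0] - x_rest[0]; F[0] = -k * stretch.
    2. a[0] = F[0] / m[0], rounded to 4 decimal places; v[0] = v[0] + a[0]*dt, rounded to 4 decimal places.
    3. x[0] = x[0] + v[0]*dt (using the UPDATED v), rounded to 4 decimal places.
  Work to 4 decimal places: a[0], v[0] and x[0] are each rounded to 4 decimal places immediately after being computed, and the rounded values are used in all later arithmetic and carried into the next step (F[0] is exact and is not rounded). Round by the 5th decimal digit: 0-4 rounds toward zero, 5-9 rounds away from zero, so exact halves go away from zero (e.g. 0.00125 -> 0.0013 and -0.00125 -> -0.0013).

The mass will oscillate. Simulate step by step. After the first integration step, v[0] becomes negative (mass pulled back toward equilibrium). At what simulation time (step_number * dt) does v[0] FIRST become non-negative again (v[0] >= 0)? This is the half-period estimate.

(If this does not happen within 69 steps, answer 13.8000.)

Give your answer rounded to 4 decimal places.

Step 0: x=[6.8000] v=[0.0000]
Step 1: x=[6.7238] v=[-0.3810]
Step 2: x=[6.5743] v=[-0.7474]
Step 3: x=[6.3572] v=[-1.0854]
Step 4: x=[6.0808] v=[-1.3820]
Step 5: x=[5.7556] v=[-1.6260]
Step 6: x=[5.3940] v=[-1.8080]
Step 7: x=[5.0098] v=[-1.9211]
Step 8: x=[4.6176] v=[-1.9611]
Step 9: x=[4.2323] v=[-1.9264]
Step 10: x=[3.8686] v=[-1.8183]
Step 11: x=[3.5404] v=[-1.6409]
Step 12: x=[3.2602] v=[-1.4010]
Step 13: x=[3.0387] v=[-1.1077]
Step 14: x=[2.8843] v=[-0.7722]
Step 15: x=[2.8028] v=[-0.4073]
Step 16: x=[2.7974] v=[-0.0269]
Step 17: x=[2.8683] v=[0.3545]
First v>=0 after going negative at step 17, time=3.4000

Answer: 3.4000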